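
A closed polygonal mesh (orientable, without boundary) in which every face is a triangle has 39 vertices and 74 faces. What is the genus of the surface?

Every face is a triangle, so 2E = 3·74 = 222, giving E = 111.
χ = V − E + F = 39 − 111 + 74 = 2.
For a closed orientable surface χ = 2 − 2g, so g = (2 − (2))/2 = 0.

0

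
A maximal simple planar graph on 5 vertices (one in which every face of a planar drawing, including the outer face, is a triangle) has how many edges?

In a plane triangulation 3F = 2E and V − E + F = 2, so E = 3V − 6 = 3·5 − 6 = 9.

9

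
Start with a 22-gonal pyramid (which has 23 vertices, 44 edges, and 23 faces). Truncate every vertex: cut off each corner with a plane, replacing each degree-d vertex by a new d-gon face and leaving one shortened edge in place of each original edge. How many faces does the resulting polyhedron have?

46

Truncation replaces each original edge-end by a new vertex, so V′ = 2E = 88.
Each original edge survives, and each old vertex of degree d contributes d new edges; summing degrees gives Σd = 2E, so E′ = E + 2E = 3E = 132.
Each original face survives and each original vertex becomes one new face: F′ = F + V = 46.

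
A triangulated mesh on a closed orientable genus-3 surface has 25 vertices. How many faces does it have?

58

χ = 2 − 2·3 = -4, and every face is a triangle so 3F = 2E.
V − E + F = -4 with E = 3F/2 gives 25 − (3/2 − 1)·F = -4, so F = 58 and E = 87.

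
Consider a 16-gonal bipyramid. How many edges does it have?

A bipyramid over an n-gon has 2n triangular faces and n + 2 vertices: V = 16 + 2 = 18, E = 3·16 = 48, F = 2·16 = 32.
Check: V − E + F = 18 − 48 + 32 = 2.

48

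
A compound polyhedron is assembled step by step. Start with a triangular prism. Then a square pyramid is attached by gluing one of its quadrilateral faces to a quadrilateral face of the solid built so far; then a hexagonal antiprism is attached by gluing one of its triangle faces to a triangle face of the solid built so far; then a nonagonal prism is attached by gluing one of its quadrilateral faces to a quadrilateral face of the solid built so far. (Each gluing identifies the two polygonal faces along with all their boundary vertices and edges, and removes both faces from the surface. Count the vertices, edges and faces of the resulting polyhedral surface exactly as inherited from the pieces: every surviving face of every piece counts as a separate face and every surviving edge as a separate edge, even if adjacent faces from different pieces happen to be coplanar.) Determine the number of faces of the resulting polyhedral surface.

29

A triangular prism: V=6, E=9, F=5.
Attach a square pyramid (V=5, E=8, F=5) along a 4-gon: merge 4 vertices and 4 edges, delete both glued faces → V=7, E=13, F=8.
Attach a hexagonal antiprism (V=12, E=24, F=14) along a 3-gon: merge 3 vertices and 3 edges, delete both glued faces → V=16, E=34, F=20.
Attach a nonagonal prism (V=18, E=27, F=11) along a 4-gon: merge 4 vertices and 4 edges, delete both glued faces → V=30, E=57, F=29.
Check: V − E + F = 30 − 57 + 29 = 2.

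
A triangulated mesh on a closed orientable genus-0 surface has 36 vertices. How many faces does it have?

68

χ = 2 − 2·0 = 2, and every face is a triangle so 3F = 2E.
V − E + F = 2 with E = 3F/2 gives 36 − (3/2 − 1)·F = 2, so F = 68 and E = 102.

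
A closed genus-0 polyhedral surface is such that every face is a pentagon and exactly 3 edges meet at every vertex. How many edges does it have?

Each face has 5 edges and each edge borders two faces, so 2E = 5F.
Each vertex has degree 3, so 3V = 2E and hence V = 5F/3.
Euler: V − E + F = 2 ⇒ (5F/3) − (5F/2) + F = 2.
Multiply by 6: (10 − 15 + 6)F = 12, i.e. 1F = 12.
So F = 12, E = 5·12/2 = 30, V = 5·12/3 = 20.

30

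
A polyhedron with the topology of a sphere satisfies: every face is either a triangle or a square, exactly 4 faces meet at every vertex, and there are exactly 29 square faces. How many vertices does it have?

35

Let x be the number of triangles; then F = 29 + x.
Edge–face incidences: 2E = 4·29 + 3·x = 116 + 3x.
Every vertex has degree 4, so 4V = 2E.
Euler: V − E + F = 2 ⇒ (2E)/4 − E + (29 + x) = 2.
Multiply by 8: 2·(2E) − 4·(2E) + 8·(29 + x) = 16, i.e. 232 + 8x − 2·(116 + 3x) = 16.
Collecting terms: 2x = 16, so x = 8.
Then 2E = 116 + 3·8 = 140, so E = 70, V = 2E/4 = 35, F = 29 + 8 = 37.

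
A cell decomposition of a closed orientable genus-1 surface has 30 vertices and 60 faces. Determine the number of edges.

90

For a closed orientable surface of genus 1, χ = 2 − 2·1 = 0.
E = V + F − (0) = 30 + 60 − (0) = 90.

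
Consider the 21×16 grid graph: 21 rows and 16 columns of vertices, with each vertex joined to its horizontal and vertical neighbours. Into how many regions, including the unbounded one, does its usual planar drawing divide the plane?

301

The grid has V = 21·16 = 336 vertices and E = 21·15 + 16·20 = 635 edges.
F = 2 − V + E = 2 − 336 + 635 = 301.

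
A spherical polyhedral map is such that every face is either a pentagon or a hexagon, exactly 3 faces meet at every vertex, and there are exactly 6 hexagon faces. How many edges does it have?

48

Let x be the number of pentagons; then F = 6 + x.
Edge–face incidences: 2E = 6·6 + 5·x = 36 + 5x.
Every vertex has degree 3, so 3V = 2E.
Euler: V − E + F = 2 ⇒ (2E)/3 − E + (6 + x) = 2.
Multiply by 6: 2·(2E) − 3·(2E) + 6·(6 + x) = 12, i.e. 36 + 6x − (36 + 5x) = 12.
Collecting terms: x = 12.
Then 2E = 36 + 5·12 = 96, so E = 48, V = 2E/3 = 32, F = 6 + 12 = 18.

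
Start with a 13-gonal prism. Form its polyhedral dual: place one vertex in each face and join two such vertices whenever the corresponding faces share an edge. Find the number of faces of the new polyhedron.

The base solid has V = 26, E = 39, F = 15.
The dual swaps V and F and preserves E: V′ = F = 15, E′ = E = 39, F′ = V = 26.

26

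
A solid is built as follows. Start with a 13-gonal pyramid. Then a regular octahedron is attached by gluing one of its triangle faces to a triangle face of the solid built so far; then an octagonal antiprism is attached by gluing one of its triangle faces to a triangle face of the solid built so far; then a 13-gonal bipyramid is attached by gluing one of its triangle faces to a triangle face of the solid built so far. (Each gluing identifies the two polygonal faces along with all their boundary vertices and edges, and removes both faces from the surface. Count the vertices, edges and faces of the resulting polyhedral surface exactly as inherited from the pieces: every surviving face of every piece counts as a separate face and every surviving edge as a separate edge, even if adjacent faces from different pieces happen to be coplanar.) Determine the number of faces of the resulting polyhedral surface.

60

A 13-gonal pyramid: V=14, E=26, F=14.
Attach a regular octahedron (V=6, E=12, F=8) along a 3-gon: merge 3 vertices and 3 edges, delete both glued faces → V=17, E=35, F=20.
Attach an octagonal antiprism (V=16, E=32, F=18) along a 3-gon: merge 3 vertices and 3 edges, delete both glued faces → V=30, E=64, F=36.
Attach a 13-gonal bipyramid (V=15, E=39, F=26) along a 3-gon: merge 3 vertices and 3 edges, delete both glued faces → V=42, E=100, F=60.
Check: V − E + F = 42 − 100 + 60 = 2.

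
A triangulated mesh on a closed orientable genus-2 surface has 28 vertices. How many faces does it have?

60

χ = 2 − 2·2 = -2, and every face is a triangle so 3F = 2E.
V − E + F = -2 with E = 3F/2 gives 28 − (3/2 − 1)·F = -2, so F = 60 and E = 90.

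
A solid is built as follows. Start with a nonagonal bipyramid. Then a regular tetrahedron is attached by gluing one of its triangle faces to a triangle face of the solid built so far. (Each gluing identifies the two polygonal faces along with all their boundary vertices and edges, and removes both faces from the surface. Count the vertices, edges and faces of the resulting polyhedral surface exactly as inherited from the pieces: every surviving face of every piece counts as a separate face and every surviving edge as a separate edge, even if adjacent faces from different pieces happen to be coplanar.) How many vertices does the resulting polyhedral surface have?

12

A nonagonal bipyramid: V=11, E=27, F=18.
Attach a regular tetrahedron (V=4, E=6, F=4) along a 3-gon: merge 3 vertices and 3 edges, delete both glued faces → V=12, E=30, F=20.
Check: V − E + F = 12 − 30 + 20 = 2.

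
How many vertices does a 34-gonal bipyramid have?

36

A bipyramid over an n-gon has 2n triangular faces and n + 2 vertices: V = 34 + 2 = 36, E = 3·34 = 102, F = 2·34 = 68.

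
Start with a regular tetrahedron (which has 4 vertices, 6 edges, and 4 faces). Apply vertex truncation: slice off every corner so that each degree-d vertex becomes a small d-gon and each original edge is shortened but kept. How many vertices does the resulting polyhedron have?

Truncation replaces each original edge-end by a new vertex, so V′ = 2E = 12.
Each original edge survives, and each old vertex of degree d contributes d new edges; summing degrees gives Σd = 2E, so E′ = E + 2E = 3E = 18.
Each original face survives and each original vertex becomes one new face: F′ = F + V = 8.

12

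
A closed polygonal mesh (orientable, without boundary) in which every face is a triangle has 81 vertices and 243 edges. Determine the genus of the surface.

1

Every face is a triangle and each edge borders two faces, so 3F = 2·243, giving F = 162.
χ = V − E + F = 81 − 243 + 162 = 0.
For a closed orientable surface χ = 2 − 2g, so g = (2 − (0))/2 = 1.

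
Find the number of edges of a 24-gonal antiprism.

96

An antiprism on an n-gon has two n-gon caps and 2n triangles: V = 2·24 = 48, E = 4·24 = 96, F = 2·24 + 2 = 50.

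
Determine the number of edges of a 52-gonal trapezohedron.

The n-trapezohedron (dual of the n-antiprism) has V = 2·52 + 2 = 106, E = 4·52 = 208, F = 2·52 = 104.
Check: V − E + F = 106 − 208 + 104 = 2.

208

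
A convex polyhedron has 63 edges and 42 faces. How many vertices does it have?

23

Here V − E + F = 2.
V = 2 + E − F = 2 + 63 − 42 = 23.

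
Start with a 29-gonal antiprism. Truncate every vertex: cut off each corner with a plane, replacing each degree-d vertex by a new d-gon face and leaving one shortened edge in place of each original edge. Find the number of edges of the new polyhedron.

348

The base solid has V = 58, E = 116, F = 60.
Truncation replaces each original edge-end by a new vertex, so V′ = 2E = 232.
Each original edge survives, and each old vertex of degree d contributes d new edges; summing degrees gives Σd = 2E, so E′ = E + 2E = 3E = 348.
Each original face survives and each original vertex becomes one new face: F′ = F + V = 118.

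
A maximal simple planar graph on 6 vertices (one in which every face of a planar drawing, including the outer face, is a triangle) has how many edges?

12

In a plane triangulation 3F = 2E and V − E + F = 2, so E = 3V − 6 = 3·6 − 6 = 12.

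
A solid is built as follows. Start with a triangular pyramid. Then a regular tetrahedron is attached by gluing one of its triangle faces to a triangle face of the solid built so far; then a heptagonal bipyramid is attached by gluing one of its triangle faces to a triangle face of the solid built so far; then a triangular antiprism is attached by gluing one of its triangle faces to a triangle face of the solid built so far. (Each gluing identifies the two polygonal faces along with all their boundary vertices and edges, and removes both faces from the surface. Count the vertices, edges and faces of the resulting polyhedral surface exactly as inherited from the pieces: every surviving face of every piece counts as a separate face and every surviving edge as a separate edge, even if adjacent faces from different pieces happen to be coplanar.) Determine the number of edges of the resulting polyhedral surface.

36

A triangular pyramid: V=4, E=6, F=4.
Attach a regular tetrahedron (V=4, E=6, F=4) along a 3-gon: merge 3 vertices and 3 edges, delete both glued faces → V=5, E=9, F=6.
Attach a heptagonal bipyramid (V=9, E=21, F=14) along a 3-gon: merge 3 vertices and 3 edges, delete both glued faces → V=11, E=27, F=18.
Attach a triangular antiprism (V=6, E=12, F=8) along a 3-gon: merge 3 vertices and 3 edges, delete both glued faces → V=14, E=36, F=24.
Check: V − E + F = 14 − 36 + 24 = 2.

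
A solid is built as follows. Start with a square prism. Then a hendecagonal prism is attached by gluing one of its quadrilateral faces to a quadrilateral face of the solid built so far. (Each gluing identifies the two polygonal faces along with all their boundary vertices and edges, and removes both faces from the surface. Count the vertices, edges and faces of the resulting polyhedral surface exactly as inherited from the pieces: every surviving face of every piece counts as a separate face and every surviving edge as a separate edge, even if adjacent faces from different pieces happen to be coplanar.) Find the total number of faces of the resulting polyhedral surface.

A square prism: V=8, E=12, F=6.
Attach a hendecagonal prism (V=22, E=33, F=13) along a 4-gon: merge 4 vertices and 4 edges, delete both glued faces → V=26, E=41, F=17.
Check: V − E + F = 26 − 41 + 17 = 2.

17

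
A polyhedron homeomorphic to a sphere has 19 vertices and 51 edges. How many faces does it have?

34

Here V − E + F = 2.
F = 2 − V + E = 2 − 19 + 51 = 34.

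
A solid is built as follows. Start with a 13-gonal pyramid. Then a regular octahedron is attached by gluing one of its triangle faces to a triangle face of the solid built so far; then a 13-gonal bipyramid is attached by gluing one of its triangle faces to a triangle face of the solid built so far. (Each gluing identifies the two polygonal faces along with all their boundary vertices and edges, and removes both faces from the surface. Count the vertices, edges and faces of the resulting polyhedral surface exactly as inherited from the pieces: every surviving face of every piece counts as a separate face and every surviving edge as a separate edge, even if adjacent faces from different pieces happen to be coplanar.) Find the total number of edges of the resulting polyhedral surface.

71

A 13-gonal pyramid: V=14, E=26, F=14.
Attach a regular octahedron (V=6, E=12, F=8) along a 3-gon: merge 3 vertices and 3 edges, delete both glued faces → V=17, E=35, F=20.
Attach a 13-gonal bipyramid (V=15, E=39, F=26) along a 3-gon: merge 3 vertices and 3 edges, delete both glued faces → V=29, E=71, F=44.
Check: V − E + F = 29 − 71 + 44 = 2.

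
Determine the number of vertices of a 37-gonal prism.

74

A prism on an n-gon has two n-gon bases and n rectangular sides: V = 2·37 = 74, E = 3·37 = 111, F = 37 + 2 = 39.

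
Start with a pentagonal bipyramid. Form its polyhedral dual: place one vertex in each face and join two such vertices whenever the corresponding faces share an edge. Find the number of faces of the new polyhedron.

The base solid has V = 7, E = 15, F = 10.
The dual swaps V and F and preserves E: V′ = F = 10, E′ = E = 15, F′ = V = 7.

7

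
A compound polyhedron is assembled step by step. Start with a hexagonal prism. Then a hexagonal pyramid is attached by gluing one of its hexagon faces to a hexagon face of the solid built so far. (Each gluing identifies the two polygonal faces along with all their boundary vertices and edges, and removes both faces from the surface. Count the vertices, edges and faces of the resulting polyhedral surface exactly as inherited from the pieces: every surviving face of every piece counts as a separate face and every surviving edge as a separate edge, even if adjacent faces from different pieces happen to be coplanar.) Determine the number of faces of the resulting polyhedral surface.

A hexagonal prism: V=12, E=18, F=8.
Attach a hexagonal pyramid (V=7, E=12, F=7) along a 6-gon: merge 6 vertices and 6 edges, delete both glued faces → V=13, E=24, F=13.
Check: V − E + F = 13 − 24 + 13 = 2.

13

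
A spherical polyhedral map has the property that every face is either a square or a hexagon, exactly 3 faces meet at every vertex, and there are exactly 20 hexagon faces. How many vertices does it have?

Let x be the number of squares; then F = 20 + x.
Edge–face incidences: 2E = 6·20 + 4·x = 120 + 4x.
Every vertex has degree 3, so 3V = 2E.
Euler: V − E + F = 2 ⇒ (2E)/3 − E + (20 + x) = 2.
Multiply by 6: 2·(2E) − 3·(2E) + 6·(20 + x) = 12, i.e. 120 + 6x − (120 + 4x) = 12.
Collecting terms: 2x = 12, so x = 6.
Then 2E = 120 + 4·6 = 144, so E = 72, V = 2E/3 = 48, F = 20 + 6 = 26.

48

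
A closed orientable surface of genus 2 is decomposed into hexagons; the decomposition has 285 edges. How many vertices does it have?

188

χ = 2 − 2·2 = -2, and every face is a hexagon so 6F = 2E.
F = 2E/6 = 95. Then V = -2 + E − F = -2 + 285 − 95 = 188.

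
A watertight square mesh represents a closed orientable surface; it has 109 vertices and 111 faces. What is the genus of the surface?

2

Every face is a square, so 2E = 4·111 = 444, giving E = 222.
χ = V − E + F = 109 − 222 + 111 = -2.
For a closed orientable surface χ = 2 − 2g, so g = (2 − (-2))/2 = 2.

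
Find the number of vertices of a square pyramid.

5

A pyramid on an n-gon base has one n-gon and n triangles: V = 4 + 1 = 5, E = 2·4 = 8, F = 4 + 1 = 5.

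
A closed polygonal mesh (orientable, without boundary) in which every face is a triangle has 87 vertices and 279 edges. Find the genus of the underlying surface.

4

Every face is a triangle and each edge borders two faces, so 3F = 2·279, giving F = 186.
χ = V − E + F = 87 − 279 + 186 = -6.
For a closed orientable surface χ = 2 − 2g, so g = (2 − (-6))/2 = 4.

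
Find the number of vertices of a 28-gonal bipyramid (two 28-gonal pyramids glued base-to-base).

30

A bipyramid over an n-gon has 2n triangular faces and n + 2 vertices: V = 28 + 2 = 30, E = 3·28 = 84, F = 2·28 = 56.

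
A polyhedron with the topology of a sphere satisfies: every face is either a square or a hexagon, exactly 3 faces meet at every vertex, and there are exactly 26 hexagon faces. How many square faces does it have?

Let x be the number of squares; then F = 26 + x.
Edge–face incidences: 2E = 6·26 + 4·x = 156 + 4x.
Every vertex has degree 3, so 3V = 2E.
Euler: V − E + F = 2 ⇒ (2E)/3 − E + (26 + x) = 2.
Multiply by 6: 2·(2E) − 3·(2E) + 6·(26 + x) = 12, i.e. 156 + 6x − (156 + 4x) = 12.
Collecting terms: 2x = 12, so x = 6.
Then 2E = 156 + 4·6 = 180, so E = 90, V = 2E/3 = 60, F = 26 + 6 = 32.

6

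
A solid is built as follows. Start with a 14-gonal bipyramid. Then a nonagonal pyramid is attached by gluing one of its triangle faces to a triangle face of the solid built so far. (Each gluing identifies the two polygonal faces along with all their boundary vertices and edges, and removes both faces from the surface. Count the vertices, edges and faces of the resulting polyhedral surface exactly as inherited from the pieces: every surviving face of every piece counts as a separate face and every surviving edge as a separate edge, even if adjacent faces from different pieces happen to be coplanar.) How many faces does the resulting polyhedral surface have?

A 14-gonal bipyramid: V=16, E=42, F=28.
Attach a nonagonal pyramid (V=10, E=18, F=10) along a 3-gon: merge 3 vertices and 3 edges, delete both glued faces → V=23, E=57, F=36.
Check: V − E + F = 23 − 57 + 36 = 2.

36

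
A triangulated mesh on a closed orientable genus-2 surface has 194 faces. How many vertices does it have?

χ = 2 − 2·2 = -2, and every face is a triangle so 3F = 2E.
E = 3·194/2 = 291. Then V = -2 + E − F = -2 + 291 − 194 = 95.

95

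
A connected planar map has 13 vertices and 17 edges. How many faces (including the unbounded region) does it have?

Euler's formula for a connected plane graph: V − E + F = 2, so F = 2 − 13 + 17 = 6.

6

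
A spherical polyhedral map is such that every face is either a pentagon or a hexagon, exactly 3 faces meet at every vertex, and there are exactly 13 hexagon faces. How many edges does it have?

69

Let x be the number of pentagons; then F = 13 + x.
Edge–face incidences: 2E = 6·13 + 5·x = 78 + 5x.
Every vertex has degree 3, so 3V = 2E.
Euler: V − E + F = 2 ⇒ (2E)/3 − E + (13 + x) = 2.
Multiply by 6: 2·(2E) − 3·(2E) + 6·(13 + x) = 12, i.e. 78 + 6x − (78 + 5x) = 12.
Collecting terms: x = 12.
Then 2E = 78 + 5·12 = 138, so E = 69, V = 2E/3 = 46, F = 13 + 12 = 25.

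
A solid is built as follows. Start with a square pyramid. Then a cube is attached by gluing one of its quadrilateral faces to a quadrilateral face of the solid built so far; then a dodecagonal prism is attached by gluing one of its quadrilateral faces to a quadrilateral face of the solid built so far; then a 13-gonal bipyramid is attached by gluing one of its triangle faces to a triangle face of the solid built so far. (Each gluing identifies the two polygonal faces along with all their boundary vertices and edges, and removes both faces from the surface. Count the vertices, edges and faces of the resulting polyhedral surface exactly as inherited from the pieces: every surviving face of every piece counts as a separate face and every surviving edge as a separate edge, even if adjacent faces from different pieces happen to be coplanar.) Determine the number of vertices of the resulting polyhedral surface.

A square pyramid: V=5, E=8, F=5.
Attach a cube (V=8, E=12, F=6) along a 4-gon: merge 4 vertices and 4 edges, delete both glued faces → V=9, E=16, F=9.
Attach a dodecagonal prism (V=24, E=36, F=14) along a 4-gon: merge 4 vertices and 4 edges, delete both glued faces → V=29, E=48, F=21.
Attach a 13-gonal bipyramid (V=15, E=39, F=26) along a 3-gon: merge 3 vertices and 3 edges, delete both glued faces → V=41, E=84, F=45.
Check: V − E + F = 41 − 84 + 45 = 2.

41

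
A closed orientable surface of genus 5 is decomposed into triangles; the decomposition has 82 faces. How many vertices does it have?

χ = 2 − 2·5 = -8, and every face is a triangle so 3F = 2E.
E = 3·82/2 = 123. Then V = -8 + E − F = -8 + 123 − 82 = 33.

33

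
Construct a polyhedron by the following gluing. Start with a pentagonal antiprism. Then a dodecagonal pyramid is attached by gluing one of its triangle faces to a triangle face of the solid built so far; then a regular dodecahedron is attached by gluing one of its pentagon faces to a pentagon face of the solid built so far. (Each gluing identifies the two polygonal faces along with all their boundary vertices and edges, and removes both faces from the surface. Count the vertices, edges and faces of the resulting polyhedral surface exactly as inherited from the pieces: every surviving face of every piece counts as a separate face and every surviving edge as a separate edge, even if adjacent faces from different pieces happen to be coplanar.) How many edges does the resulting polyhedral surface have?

66

A pentagonal antiprism: V=10, E=20, F=12.
Attach a dodecagonal pyramid (V=13, E=24, F=13) along a 3-gon: merge 3 vertices and 3 edges, delete both glued faces → V=20, E=41, F=23.
Attach a regular dodecahedron (V=20, E=30, F=12) along a 5-gon: merge 5 vertices and 5 edges, delete both glued faces → V=35, E=66, F=33.
Check: V − E + F = 35 − 66 + 33 = 2.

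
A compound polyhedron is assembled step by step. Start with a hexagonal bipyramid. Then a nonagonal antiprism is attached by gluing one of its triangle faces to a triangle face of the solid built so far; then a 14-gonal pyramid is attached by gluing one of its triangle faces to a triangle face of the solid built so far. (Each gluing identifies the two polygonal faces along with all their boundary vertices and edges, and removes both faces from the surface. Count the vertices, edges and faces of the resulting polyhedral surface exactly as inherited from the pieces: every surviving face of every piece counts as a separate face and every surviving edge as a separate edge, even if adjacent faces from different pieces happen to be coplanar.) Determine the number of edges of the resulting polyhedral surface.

A hexagonal bipyramid: V=8, E=18, F=12.
Attach a nonagonal antiprism (V=18, E=36, F=20) along a 3-gon: merge 3 vertices and 3 edges, delete both glued faces → V=23, E=51, F=30.
Attach a 14-gonal pyramid (V=15, E=28, F=15) along a 3-gon: merge 3 vertices and 3 edges, delete both glued faces → V=35, E=76, F=43.
Check: V − E + F = 35 − 76 + 43 = 2.

76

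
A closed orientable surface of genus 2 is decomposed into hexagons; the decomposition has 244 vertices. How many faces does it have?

χ = 2 − 2·2 = -2, and every face is a hexagon so 6F = 2E.
V − E + F = -2 with E = 6F/2 gives 244 − (6/2 − 1)·F = -2, so F = 123 and E = 369.

123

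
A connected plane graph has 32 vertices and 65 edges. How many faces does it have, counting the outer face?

Euler's formula for a connected plane graph: V − E + F = 2, so F = 2 − 32 + 65 = 35.

35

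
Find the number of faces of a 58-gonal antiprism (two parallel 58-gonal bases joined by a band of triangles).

118

An antiprism on an n-gon has two n-gon caps and 2n triangles: V = 2·58 = 116, E = 4·58 = 232, F = 2·58 + 2 = 118.
Check: V − E + F = 116 − 232 + 118 = 2.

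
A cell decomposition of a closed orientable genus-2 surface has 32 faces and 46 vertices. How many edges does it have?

For a closed orientable surface of genus 2, χ = 2 − 2·2 = -2.
E = V + F − (-2) = 46 + 32 − (-2) = 80.

80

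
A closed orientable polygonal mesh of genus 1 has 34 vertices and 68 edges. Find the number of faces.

For a closed orientable surface of genus 1, χ = 2 − 2·1 = 0.
F = 0 − V + E = 0 − 34 + 68 = 34.

34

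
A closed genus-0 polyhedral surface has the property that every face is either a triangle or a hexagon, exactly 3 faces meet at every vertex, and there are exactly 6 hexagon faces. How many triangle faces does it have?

Let x be the number of triangles; then F = 6 + x.
Edge–face incidences: 2E = 6·6 + 3·x = 36 + 3x.
Every vertex has degree 3, so 3V = 2E.
Euler: V − E + F = 2 ⇒ (2E)/3 − E + (6 + x) = 2.
Multiply by 6: 2·(2E) − 3·(2E) + 6·(6 + x) = 12, i.e. 36 + 6x − (36 + 3x) = 12.
Collecting terms: 3x = 12, so x = 4.
Then 2E = 36 + 3·4 = 48, so E = 24, V = 2E/3 = 16, F = 6 + 4 = 10.

4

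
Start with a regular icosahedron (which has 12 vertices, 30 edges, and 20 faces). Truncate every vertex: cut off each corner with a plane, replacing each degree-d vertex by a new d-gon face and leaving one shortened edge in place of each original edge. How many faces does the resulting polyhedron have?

32

Truncation replaces each original edge-end by a new vertex, so V′ = 2E = 60.
Each original edge survives, and each old vertex of degree d contributes d new edges; summing degrees gives Σd = 2E, so E′ = E + 2E = 3E = 90.
Each original face survives and each original vertex becomes one new face: F′ = F + V = 32.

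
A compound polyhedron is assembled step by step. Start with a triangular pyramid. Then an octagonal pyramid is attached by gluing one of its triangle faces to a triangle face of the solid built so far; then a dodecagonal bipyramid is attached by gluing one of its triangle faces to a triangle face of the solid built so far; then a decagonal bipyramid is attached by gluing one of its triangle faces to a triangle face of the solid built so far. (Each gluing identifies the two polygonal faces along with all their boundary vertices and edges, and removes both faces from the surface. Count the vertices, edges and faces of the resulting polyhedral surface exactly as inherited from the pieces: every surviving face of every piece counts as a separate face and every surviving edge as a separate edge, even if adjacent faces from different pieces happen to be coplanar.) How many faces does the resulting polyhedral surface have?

A triangular pyramid: V=4, E=6, F=4.
Attach an octagonal pyramid (V=9, E=16, F=9) along a 3-gon: merge 3 vertices and 3 edges, delete both glued faces → V=10, E=19, F=11.
Attach a dodecagonal bipyramid (V=14, E=36, F=24) along a 3-gon: merge 3 vertices and 3 edges, delete both glued faces → V=21, E=52, F=33.
Attach a decagonal bipyramid (V=12, E=30, F=20) along a 3-gon: merge 3 vertices and 3 edges, delete both glued faces → V=30, E=79, F=51.
Check: V − E + F = 30 − 79 + 51 = 2.

51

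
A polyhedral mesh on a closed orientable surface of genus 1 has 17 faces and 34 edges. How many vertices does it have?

For a closed orientable surface of genus 1, χ = 2 − 2·1 = 0.
V = 0 + E − F = 0 + 34 − 17 = 17.

17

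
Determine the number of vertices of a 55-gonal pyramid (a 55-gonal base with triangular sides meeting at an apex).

56

A pyramid on an n-gon base has one n-gon and n triangles: V = 55 + 1 = 56, E = 2·55 = 110, F = 55 + 1 = 56.
Check: V − E + F = 56 − 110 + 56 = 2.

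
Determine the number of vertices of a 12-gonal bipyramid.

A bipyramid over an n-gon has 2n triangular faces and n + 2 vertices: V = 12 + 2 = 14, E = 3·12 = 36, F = 2·12 = 24.

14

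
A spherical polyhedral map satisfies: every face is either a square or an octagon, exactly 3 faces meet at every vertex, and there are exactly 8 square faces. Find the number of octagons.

Let x be the number of octagons; then F = 8 + x.
Edge–face incidences: 2E = 4·8 + 8·x = 32 + 8x.
Every vertex has degree 3, so 3V = 2E.
Euler: V − E + F = 2 ⇒ (2E)/3 − E + (8 + x) = 2.
Multiply by 6: 2·(2E) − 3·(2E) + 6·(8 + x) = 12, i.e. 48 + 6x − (32 + 8x) = 12.
Collecting terms: −2x + 16 = 12, so −2x = −4, so x = 2.
Then 2E = 32 + 8·2 = 48, so E = 24, V = 2E/3 = 16, F = 8 + 2 = 10.

2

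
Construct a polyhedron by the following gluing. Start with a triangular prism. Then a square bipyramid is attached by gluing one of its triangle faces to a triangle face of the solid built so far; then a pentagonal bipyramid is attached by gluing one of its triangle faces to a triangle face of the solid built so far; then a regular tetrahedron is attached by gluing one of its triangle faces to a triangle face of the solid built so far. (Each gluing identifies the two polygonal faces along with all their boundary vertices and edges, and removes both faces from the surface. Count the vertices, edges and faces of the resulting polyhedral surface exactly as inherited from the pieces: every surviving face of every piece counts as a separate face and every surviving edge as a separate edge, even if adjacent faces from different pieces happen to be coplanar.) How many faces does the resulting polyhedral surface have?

21

A triangular prism: V=6, E=9, F=5.
Attach a square bipyramid (V=6, E=12, F=8) along a 3-gon: merge 3 vertices and 3 edges, delete both glued faces → V=9, E=18, F=11.
Attach a pentagonal bipyramid (V=7, E=15, F=10) along a 3-gon: merge 3 vertices and 3 edges, delete both glued faces → V=13, E=30, F=19.
Attach a regular tetrahedron (V=4, E=6, F=4) along a 3-gon: merge 3 vertices and 3 edges, delete both glued faces → V=14, E=33, F=21.
Check: V − E + F = 14 − 33 + 21 = 2.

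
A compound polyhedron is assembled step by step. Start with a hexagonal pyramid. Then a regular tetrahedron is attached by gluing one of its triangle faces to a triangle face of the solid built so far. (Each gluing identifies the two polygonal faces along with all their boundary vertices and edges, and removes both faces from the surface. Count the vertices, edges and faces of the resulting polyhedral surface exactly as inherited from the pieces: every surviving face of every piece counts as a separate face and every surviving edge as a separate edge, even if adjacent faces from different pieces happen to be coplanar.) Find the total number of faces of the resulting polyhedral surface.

9

A hexagonal pyramid: V=7, E=12, F=7.
Attach a regular tetrahedron (V=4, E=6, F=4) along a 3-gon: merge 3 vertices and 3 edges, delete both glued faces → V=8, E=15, F=9.
Check: V − E + F = 8 − 15 + 9 = 2.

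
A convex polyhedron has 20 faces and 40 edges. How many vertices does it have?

Here V − E + F = 2.
V = 2 + E − F = 2 + 40 − 20 = 22.

22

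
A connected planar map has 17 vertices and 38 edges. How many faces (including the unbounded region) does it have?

23

Euler's formula for a connected plane graph: V − E + F = 2, so F = 2 − 17 + 38 = 23.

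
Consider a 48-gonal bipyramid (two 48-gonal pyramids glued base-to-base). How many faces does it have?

A bipyramid over an n-gon has 2n triangular faces and n + 2 vertices: V = 48 + 2 = 50, E = 3·48 = 144, F = 2·48 = 96.
Check: V − E + F = 50 − 144 + 96 = 2.

96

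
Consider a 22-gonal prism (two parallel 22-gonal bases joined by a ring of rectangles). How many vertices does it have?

44

A prism on an n-gon has two n-gon bases and n rectangular sides: V = 2·22 = 44, E = 3·22 = 66, F = 22 + 2 = 24.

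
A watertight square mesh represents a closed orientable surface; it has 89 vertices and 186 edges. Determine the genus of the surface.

3

Every face is a square and each edge borders two faces, so 4F = 2·186, giving F = 93.
χ = V − E + F = 89 − 186 + 93 = -4.
For a closed orientable surface χ = 2 − 2g, so g = (2 − (-4))/2 = 3.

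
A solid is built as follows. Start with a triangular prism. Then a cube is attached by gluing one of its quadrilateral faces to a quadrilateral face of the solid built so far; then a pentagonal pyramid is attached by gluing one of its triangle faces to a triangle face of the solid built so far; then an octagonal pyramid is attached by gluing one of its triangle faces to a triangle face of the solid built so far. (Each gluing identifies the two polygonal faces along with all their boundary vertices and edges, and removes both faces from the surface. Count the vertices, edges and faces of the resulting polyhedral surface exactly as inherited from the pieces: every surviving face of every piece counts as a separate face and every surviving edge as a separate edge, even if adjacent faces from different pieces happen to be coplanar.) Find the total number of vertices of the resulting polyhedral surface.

A triangular prism: V=6, E=9, F=5.
Attach a cube (V=8, E=12, F=6) along a 4-gon: merge 4 vertices and 4 edges, delete both glued faces → V=10, E=17, F=9.
Attach a pentagonal pyramid (V=6, E=10, F=6) along a 3-gon: merge 3 vertices and 3 edges, delete both glued faces → V=13, E=24, F=13.
Attach an octagonal pyramid (V=9, E=16, F=9) along a 3-gon: merge 3 vertices and 3 edges, delete both glued faces → V=19, E=37, F=20.
Check: V − E + F = 19 − 37 + 20 = 2.

19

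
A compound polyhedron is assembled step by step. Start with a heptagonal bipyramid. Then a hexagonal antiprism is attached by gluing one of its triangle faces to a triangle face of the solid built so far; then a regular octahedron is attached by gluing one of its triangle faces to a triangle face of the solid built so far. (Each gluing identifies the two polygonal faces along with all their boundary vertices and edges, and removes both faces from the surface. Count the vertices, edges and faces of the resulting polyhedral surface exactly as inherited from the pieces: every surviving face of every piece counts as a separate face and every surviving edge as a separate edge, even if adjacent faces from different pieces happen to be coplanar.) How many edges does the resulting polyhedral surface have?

51

A heptagonal bipyramid: V=9, E=21, F=14.
Attach a hexagonal antiprism (V=12, E=24, F=14) along a 3-gon: merge 3 vertices and 3 edges, delete both glued faces → V=18, E=42, F=26.
Attach a regular octahedron (V=6, E=12, F=8) along a 3-gon: merge 3 vertices and 3 edges, delete both glued faces → V=21, E=51, F=32.
Check: V − E + F = 21 − 51 + 32 = 2.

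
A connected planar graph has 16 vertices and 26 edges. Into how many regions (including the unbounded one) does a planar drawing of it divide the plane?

12

Euler's formula for a connected plane graph: V − E + F = 2, so F = 2 − 16 + 26 = 12.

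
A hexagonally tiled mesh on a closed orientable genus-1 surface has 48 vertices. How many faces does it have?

χ = 2 − 2·1 = 0, and every face is a hexagon so 6F = 2E.
V − E + F = 0 with E = 6F/2 gives 48 − (6/2 − 1)·F = 0, so F = 24 and E = 72.

24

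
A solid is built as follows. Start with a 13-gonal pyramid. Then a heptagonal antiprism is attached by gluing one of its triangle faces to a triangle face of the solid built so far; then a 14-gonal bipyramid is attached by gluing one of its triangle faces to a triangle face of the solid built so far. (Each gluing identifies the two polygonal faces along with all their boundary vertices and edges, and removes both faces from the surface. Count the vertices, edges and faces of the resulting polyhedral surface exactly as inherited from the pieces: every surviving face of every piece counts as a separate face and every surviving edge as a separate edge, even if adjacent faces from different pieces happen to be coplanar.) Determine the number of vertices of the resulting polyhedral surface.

38

A 13-gonal pyramid: V=14, E=26, F=14.
Attach a heptagonal antiprism (V=14, E=28, F=16) along a 3-gon: merge 3 vertices and 3 edges, delete both glued faces → V=25, E=51, F=28.
Attach a 14-gonal bipyramid (V=16, E=42, F=28) along a 3-gon: merge 3 vertices and 3 edges, delete both glued faces → V=38, E=90, F=54.
Check: V − E + F = 38 − 90 + 54 = 2.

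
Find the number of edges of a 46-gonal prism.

A prism on an n-gon has two n-gon bases and n rectangular sides: V = 2·46 = 92, E = 3·46 = 138, F = 46 + 2 = 48.

138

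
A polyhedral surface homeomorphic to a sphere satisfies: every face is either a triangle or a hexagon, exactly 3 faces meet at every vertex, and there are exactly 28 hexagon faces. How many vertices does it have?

Let x be the number of triangles; then F = 28 + x.
Edge–face incidences: 2E = 6·28 + 3·x = 168 + 3x.
Every vertex has degree 3, so 3V = 2E.
Euler: V − E + F = 2 ⇒ (2E)/3 − E + (28 + x) = 2.
Multiply by 6: 2·(2E) − 3·(2E) + 6·(28 + x) = 12, i.e. 168 + 6x − (168 + 3x) = 12.
Collecting terms: 3x = 12, so x = 4.
Then 2E = 168 + 3·4 = 180, so E = 90, V = 2E/3 = 60, F = 28 + 4 = 32.

60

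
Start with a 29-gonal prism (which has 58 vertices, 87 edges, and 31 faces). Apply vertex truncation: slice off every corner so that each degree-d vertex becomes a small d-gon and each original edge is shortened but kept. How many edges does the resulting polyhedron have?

261

Truncation replaces each original edge-end by a new vertex, so V′ = 2E = 174.
Each original edge survives, and each old vertex of degree d contributes d new edges; summing degrees gives Σd = 2E, so E′ = E + 2E = 3E = 261.
Each original face survives and each original vertex becomes one new face: F′ = F + V = 89.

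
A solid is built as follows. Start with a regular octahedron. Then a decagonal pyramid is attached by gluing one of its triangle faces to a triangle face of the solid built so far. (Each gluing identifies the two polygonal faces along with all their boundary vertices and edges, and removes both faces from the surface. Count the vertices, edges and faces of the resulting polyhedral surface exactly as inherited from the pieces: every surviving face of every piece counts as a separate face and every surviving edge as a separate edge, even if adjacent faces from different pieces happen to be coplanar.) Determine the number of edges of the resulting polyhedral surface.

A regular octahedron: V=6, E=12, F=8.
Attach a decagonal pyramid (V=11, E=20, F=11) along a 3-gon: merge 3 vertices and 3 edges, delete both glued faces → V=14, E=29, F=17.
Check: V − E + F = 14 − 29 + 17 = 2.

29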